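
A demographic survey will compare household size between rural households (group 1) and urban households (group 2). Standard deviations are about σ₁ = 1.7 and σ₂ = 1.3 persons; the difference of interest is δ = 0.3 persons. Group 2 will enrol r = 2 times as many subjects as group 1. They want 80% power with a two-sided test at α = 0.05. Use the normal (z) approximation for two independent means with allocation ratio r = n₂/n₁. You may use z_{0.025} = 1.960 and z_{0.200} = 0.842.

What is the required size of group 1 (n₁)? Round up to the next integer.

n₁ = (z_{α/2} + z_β)² · (σ₁² + σ₂²/r) / δ²
   = (1.960 + 0.842)² · (1.7² + 1.3²/2) / 0.3²
   = 7.8512 · (2.89 + 0.845) / 0.09
   = 7.8512 · 3.735 / 0.09
   = 325.82
Round up → n₁ = 326; n₂ = r·n₁ = 2 × 326 = 652.

n₁ = 326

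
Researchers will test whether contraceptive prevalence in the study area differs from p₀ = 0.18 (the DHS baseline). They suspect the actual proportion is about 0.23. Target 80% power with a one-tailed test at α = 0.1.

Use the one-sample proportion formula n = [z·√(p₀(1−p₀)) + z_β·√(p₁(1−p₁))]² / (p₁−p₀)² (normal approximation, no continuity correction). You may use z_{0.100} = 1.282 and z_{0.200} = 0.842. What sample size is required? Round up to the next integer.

n = 287

n = [z_α·√(p₀q₀) + z_β·√(p₁q₁)]² / (p₁ − p₀)²
  = [1.282·√(0.18·0.82) + 0.842·√(0.23·0.77)]² / (0.05)²
  = [1.282·0.3842 + 0.842·0.4208]² / 0.0025
  = [0.8469]² / 0.0025
  = 286.88
Round up → n = 287.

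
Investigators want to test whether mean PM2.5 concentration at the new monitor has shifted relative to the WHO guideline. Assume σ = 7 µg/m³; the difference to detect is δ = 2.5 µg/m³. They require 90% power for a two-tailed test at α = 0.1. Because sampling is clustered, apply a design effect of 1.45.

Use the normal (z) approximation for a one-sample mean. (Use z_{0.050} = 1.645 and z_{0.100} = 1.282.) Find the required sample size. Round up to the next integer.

n = (z_{α/2} + z_β)² · σ² / δ²
  = (1.645 + 1.282)² · 7² / 2.5²
  = 8.5673 · 49 / 6.25
  = 67.17
Design effect: 1.45 × 67.17 = 97.39.
Round up → n = 98.

n = 98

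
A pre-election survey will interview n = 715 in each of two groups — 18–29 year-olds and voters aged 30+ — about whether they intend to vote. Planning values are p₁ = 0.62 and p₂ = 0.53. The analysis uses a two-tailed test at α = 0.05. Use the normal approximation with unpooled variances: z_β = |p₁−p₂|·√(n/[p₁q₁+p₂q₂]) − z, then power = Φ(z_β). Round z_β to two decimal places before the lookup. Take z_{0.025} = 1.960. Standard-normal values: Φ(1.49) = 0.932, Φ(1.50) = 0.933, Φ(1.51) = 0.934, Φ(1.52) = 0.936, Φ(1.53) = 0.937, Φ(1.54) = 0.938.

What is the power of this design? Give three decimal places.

Power ≈ 0.933

z_β = |p₁−p₂|·√(n/[p₁q₁+p₂q₂]) − z_{α/2}
    = 0.09 · √(715/0.4847) − 1.960
    = 0.09 · 38.4075 − 1.960
    = 3.4567 − 1.960 = 1.4967 → 1.50
Power = Φ(1.50) = 0.933.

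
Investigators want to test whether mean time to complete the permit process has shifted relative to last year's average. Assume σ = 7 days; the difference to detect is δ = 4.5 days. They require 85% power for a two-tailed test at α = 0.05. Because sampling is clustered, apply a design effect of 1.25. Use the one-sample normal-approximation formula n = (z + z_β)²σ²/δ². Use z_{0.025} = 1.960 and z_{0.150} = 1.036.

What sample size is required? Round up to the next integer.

n = 28

n = (z_{α/2} + z_β)² · σ² / δ²
  = (1.960 + 1.036)² · 7² / 4.5²
  = 8.9760 · 49 / 20.25
  = 21.72
Design effect: 1.25 × 21.72 = 27.15.
Round up → n = 28.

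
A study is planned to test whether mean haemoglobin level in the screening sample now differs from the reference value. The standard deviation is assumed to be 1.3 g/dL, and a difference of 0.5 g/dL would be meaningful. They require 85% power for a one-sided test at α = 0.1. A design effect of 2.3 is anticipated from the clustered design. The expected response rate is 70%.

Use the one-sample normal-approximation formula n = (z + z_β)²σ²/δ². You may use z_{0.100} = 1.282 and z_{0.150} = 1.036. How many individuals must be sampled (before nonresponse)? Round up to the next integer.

n = 120

n = (z_α + z_β)² · σ² / δ²
  = (1.282 + 1.036)² · 1.3² / 0.5²
  = 5.3731 · 1.69 / 0.25
  = 36.32
Design effect: 2.3 × 36.32 = 83.54.
Adjust for 70% response: 83.54 / 0.70 = 119.34.
Round up → n = 120.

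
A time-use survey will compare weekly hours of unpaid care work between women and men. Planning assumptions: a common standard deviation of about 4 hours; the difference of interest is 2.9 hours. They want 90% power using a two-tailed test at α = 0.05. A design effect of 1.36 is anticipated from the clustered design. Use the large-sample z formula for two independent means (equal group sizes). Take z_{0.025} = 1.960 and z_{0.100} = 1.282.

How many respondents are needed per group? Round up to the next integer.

n = 55 per group

n = (z_{α/2} + z_β)² · (σ₁² + σ₂²) / δ²
  = (1.960 + 1.282)² · (2·4² = 32) / 2.9²
  = 10.5106 · 32 / 8.41
  = 39.99
Design effect: 1.36 × 39.99 = 54.39.
Round up → n = 55 per group.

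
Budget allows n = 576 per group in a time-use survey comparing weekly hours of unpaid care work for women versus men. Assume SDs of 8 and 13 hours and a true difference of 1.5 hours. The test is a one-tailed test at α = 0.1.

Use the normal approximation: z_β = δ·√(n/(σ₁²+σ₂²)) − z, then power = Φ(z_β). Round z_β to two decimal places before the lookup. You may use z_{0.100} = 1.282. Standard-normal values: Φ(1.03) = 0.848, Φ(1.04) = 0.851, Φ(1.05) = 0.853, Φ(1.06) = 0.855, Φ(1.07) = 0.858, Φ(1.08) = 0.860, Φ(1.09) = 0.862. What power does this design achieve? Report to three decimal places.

Power ≈ 0.860

z_β = δ·√(n/(σ₁²+σ₂²)) − z_α
    = 1.5 · √(576/233) − 1.282
    = 1.5 · 1.57229 − 1.282
    = 2.3584 − 1.282 = 1.0764 → 1.08
Power = Φ(1.08) = 0.860.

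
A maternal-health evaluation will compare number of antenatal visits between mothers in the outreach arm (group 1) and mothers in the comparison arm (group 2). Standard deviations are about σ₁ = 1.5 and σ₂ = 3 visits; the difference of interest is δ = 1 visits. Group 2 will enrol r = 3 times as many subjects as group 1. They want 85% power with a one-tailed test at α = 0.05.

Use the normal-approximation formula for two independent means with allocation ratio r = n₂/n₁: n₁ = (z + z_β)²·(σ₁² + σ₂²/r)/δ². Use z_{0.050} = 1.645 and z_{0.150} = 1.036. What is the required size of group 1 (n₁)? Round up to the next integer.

n₁ = 38

n₁ = (z_α + z_β)² · (σ₁² + σ₂²/r) / δ²
   = (1.645 + 1.036)² · (1.5² + 3²/3) / 1²
   = 7.1878 · (2.25 + 3) / 1
   = 7.1878 · 5.25 / 1
   = 37.74
Round up → n₁ = 38; n₂ = r·n₁ = 3 × 38 = 114.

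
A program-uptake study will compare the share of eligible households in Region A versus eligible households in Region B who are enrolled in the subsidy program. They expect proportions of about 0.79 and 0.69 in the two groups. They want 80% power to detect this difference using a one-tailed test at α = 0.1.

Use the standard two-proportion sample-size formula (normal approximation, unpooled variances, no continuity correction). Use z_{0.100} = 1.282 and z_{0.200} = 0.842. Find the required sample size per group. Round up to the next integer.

n = (z_α + z_β)² · [p₁(1−p₁) + p₂(1−p₂)] / (p₁ − p₂)²
  = (1.282 + 0.842)² · (0.79·0.21 + 0.69·0.31) / (0.10)²
  = (2.124)² · (0.1659 + 0.2139) / 0.0100
  = 4.5114 · 0.3798 / 0.0100
  = 171.34
Round up → n = 172 per group.

n = 172 per group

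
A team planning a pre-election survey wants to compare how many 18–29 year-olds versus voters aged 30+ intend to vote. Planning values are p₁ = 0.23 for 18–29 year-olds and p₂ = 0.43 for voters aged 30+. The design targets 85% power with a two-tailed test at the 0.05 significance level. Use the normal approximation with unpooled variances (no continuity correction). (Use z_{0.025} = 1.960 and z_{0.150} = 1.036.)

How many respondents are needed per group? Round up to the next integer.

n = 95 per group

n = (z_{α/2} + z_β)² · [p₁(1−p₁) + p₂(1−p₂)] / (p₁ − p₂)²
  = (1.960 + 1.036)² · (0.23·0.77 + 0.43·0.57) / (-0.20)²
  = (2.996)² · (0.1771 + 0.2451) / 0.0400
  = 8.9760 · 0.4222 / 0.0400
  = 94.74
Round up → n = 95 per group.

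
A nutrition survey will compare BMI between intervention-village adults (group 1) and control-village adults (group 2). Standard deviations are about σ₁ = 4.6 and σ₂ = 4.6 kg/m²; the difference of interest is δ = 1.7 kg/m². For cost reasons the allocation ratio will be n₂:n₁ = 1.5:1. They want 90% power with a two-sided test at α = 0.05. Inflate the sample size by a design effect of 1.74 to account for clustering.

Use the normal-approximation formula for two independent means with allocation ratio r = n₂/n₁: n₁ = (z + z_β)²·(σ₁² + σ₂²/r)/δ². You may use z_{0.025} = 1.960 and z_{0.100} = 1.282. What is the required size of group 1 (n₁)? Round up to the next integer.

n₁ = (z_{α/2} + z_β)² · (σ₁² + σ₂²/r) / δ²
   = (1.960 + 1.282)² · (4.6² + 4.6²/1.5) / 1.7²
   = 10.5106 · (21.16 + 14.1067) / 2.89
   = 10.5106 · 35.2667 / 2.89
   = 128.26
Design effect: 1.74 × 128.26 = 223.17.
Round up → n₁ = 224; n₂ = r·n₁ = 1.5 × 224 = 336.

n₁ = 224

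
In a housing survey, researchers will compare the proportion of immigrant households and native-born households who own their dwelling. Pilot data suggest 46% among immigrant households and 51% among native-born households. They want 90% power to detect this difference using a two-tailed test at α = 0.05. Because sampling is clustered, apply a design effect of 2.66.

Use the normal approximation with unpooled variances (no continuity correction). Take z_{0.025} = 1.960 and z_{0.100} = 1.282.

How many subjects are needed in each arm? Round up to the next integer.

n = (z_{α/2} + z_β)² · [p₁(1−p₁) + p₂(1−p₂)] / (p₁ − p₂)²
  = (1.960 + 1.282)² · (0.46·0.54 + 0.51·0.49) / (-0.05)²
  = (3.242)² · (0.2484 + 0.2499) / 0.0025
  = 10.5106 · 0.4983 / 0.0025
  = 2094.97
Design effect: 2.66 × 2094.97 = 5572.61.
Round up → n = 5573 per group.

n = 5573 per group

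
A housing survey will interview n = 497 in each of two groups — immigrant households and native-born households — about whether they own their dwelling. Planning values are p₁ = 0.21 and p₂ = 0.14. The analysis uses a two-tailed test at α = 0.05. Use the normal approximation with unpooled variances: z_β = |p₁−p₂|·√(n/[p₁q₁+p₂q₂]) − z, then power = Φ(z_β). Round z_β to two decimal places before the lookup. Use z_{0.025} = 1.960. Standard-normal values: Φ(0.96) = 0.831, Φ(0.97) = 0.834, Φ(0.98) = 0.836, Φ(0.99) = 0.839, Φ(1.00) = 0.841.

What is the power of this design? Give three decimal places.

z_β = |p₁−p₂|·√(n/[p₁q₁+p₂q₂]) − z_{α/2}
    = 0.07 · √(497/0.2863) − 1.960
    = 0.07 · 41.6646 − 1.960
    = 2.9165 − 1.960 = 0.9565 → 0.96
Power = Φ(0.96) = 0.831.

Power ≈ 0.831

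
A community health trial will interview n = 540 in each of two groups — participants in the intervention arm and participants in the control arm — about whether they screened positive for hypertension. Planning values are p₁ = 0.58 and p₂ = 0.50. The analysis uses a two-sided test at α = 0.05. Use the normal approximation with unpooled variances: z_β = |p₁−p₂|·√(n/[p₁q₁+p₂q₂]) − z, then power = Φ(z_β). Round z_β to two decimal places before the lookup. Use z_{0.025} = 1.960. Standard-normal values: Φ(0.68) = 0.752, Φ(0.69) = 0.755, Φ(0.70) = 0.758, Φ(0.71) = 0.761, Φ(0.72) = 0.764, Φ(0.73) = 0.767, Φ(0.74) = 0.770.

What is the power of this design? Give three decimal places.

z_β = |p₁−p₂|·√(n/[p₁q₁+p₂q₂]) − z_{α/2}
    = 0.08 · √(540/0.4936) − 1.960
    = 0.08 · 33.0757 − 1.960
    = 2.6461 − 1.960 = 0.6861 → 0.69
Power = Φ(0.69) = 0.755.

Power ≈ 0.755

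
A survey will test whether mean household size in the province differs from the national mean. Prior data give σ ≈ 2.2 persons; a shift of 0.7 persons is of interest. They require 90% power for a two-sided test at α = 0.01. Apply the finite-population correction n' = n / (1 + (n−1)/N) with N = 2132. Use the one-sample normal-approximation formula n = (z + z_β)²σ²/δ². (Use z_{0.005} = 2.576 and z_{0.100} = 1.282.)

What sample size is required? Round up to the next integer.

n = (z_{α/2} + z_β)² · σ² / δ²
  = (2.576 + 1.282)² · 2.2² / 0.7²
  = 14.8842 · 4.84 / 0.49
  = 147.02
Finite-population correction (N = 2132): 147.02 / (1 + (147.02 − 1)/2132) = 137.60.
Round up → n = 138.

n = 138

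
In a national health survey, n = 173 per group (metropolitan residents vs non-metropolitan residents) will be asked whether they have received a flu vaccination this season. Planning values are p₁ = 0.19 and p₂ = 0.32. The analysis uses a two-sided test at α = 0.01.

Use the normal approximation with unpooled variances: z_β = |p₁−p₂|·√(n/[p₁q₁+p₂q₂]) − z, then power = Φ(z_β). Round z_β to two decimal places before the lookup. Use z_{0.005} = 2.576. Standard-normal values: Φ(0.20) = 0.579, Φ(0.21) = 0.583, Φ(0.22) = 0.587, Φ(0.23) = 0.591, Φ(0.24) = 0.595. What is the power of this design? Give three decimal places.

z_β = |p₁−p₂|·√(n/[p₁q₁+p₂q₂]) − z_{α/2}
    = 0.13 · √(173/0.3715) − 2.576
    = 0.13 · 21.5796 − 2.576
    = 2.8053 − 2.576 = 0.2293 → 0.23
Power = Φ(0.23) = 0.591.

Power ≈ 0.591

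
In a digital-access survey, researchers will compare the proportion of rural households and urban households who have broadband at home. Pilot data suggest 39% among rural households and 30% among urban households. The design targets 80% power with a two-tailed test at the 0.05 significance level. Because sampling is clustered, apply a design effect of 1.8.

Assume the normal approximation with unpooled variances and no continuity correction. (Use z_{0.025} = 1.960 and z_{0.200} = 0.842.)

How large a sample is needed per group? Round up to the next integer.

n = 782 per group

n = (z_{α/2} + z_β)² · [p₁(1−p₁) + p₂(1−p₂)] / (p₁ − p₂)²
  = (1.960 + 0.842)² · (0.39·0.61 + 0.30·0.70) / (0.09)²
  = (2.802)² · (0.2379 + 0.2100) / 0.0081
  = 7.8512 · 0.4479 / 0.0081
  = 434.14
Design effect: 1.8 × 434.14 = 781.46.
Round up → n = 782 per group.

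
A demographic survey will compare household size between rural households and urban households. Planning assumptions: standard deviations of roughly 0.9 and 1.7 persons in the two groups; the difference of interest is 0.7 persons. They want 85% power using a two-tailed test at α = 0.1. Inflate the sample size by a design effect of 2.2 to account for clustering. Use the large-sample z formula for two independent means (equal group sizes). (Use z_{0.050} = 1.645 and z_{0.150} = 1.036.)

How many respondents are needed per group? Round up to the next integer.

n = (z_{α/2} + z_β)² · (σ₁² + σ₂²) / δ²
  = (1.645 + 1.036)² · (0.9² + 1.7² = 3.7) / 0.7²
  = 7.1878 · 3.7 / 0.49
  = 54.27
Design effect: 2.2 × 54.27 = 119.40.
Round up → n = 120 per group.

n = 120 per group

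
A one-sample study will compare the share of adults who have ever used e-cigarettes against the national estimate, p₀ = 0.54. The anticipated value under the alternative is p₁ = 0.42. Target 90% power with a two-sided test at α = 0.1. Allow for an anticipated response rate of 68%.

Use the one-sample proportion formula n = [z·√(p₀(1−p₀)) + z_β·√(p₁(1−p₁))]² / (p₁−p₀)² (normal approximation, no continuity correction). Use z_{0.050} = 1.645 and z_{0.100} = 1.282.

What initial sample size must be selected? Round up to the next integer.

n = 216

n = [z_{α/2}·√(p₀q₀) + z_β·√(p₁q₁)]² / (p₁ − p₀)²
  = [1.645·√(0.54·0.46) + 1.282·√(0.42·0.58)]² / (-0.12)²
  = [1.645·0.4984 + 1.282·0.4936]² / 0.0144
  = [1.4526]² / 0.0144
  = 146.53
Adjust for 68% response: 146.53 / 0.68 = 215.49.
Round up → n = 216.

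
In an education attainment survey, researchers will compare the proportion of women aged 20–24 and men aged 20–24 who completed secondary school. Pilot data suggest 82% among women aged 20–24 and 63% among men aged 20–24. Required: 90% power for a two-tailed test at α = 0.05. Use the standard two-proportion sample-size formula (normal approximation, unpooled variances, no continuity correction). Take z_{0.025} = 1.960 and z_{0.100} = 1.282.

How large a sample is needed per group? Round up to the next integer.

n = 111 per group

n = (z_{α/2} + z_β)² · [p₁(1−p₁) + p₂(1−p₂)] / (p₁ − p₂)²
  = (1.960 + 1.282)² · (0.82·0.18 + 0.63·0.37) / (0.19)²
  = (3.242)² · (0.1476 + 0.2331) / 0.0361
  = 10.5106 · 0.3807 / 0.0361
  = 110.84
Round up → n = 111 per group.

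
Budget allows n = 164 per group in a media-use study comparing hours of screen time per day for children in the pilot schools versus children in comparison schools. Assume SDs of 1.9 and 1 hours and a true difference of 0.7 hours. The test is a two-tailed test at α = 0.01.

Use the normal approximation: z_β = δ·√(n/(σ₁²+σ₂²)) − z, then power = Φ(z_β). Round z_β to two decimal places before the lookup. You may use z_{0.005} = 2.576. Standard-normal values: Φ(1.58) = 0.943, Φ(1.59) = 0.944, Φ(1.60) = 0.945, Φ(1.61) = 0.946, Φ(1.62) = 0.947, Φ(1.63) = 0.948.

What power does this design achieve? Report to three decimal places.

z_β = δ·√(n/(σ₁²+σ₂²)) − z_{α/2}
    = 0.7 · √(164/4.61) − 2.576
    = 0.7 · 5.96446 − 2.576
    = 4.1751 − 2.576 = 1.5991 → 1.60
Power = Φ(1.60) = 0.945.

Power ≈ 0.945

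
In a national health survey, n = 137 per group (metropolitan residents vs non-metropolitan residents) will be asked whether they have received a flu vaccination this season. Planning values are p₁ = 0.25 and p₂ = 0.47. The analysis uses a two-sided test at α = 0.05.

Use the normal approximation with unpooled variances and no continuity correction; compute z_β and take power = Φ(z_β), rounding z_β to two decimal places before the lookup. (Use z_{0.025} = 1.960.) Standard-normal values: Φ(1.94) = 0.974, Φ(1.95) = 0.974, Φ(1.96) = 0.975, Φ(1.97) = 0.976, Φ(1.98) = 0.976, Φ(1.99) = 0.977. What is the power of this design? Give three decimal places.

Power ≈ 0.974

z_β = |p₁−p₂|·√(n/[p₁q₁+p₂q₂]) − z_{α/2}
    = 0.22 · √(137/0.4366) − 1.960
    = 0.22 · 17.7141 − 1.960
    = 3.8971 − 1.960 = 1.9371 → 1.94
Power = Φ(1.94) = 0.974.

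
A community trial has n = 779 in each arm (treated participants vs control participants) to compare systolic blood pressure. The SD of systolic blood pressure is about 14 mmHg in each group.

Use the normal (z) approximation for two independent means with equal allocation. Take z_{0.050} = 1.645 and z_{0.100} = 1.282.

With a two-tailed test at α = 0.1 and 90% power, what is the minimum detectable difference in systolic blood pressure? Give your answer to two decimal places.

Minimum detectable difference ≈ 2.08 mmHg

δ = (z_{α/2} + z_β) · √((σ₁²+σ₂²)/n)
  = (1.645 + 1.282) · √(392/779)
  = 2.927 · √0.50321
  = 2.927 · 0.7094
  = 2.0763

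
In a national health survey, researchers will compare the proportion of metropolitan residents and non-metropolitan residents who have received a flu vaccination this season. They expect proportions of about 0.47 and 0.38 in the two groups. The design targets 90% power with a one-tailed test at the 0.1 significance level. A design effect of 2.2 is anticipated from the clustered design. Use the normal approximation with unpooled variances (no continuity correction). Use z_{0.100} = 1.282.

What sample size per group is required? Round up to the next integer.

n = (z_α + z_β)² · [p₁(1−p₁) + p₂(1−p₂)] / (p₁ − p₂)²
  = (1.282 + 1.282)² · (0.47·0.53 + 0.38·0.62) / (0.09)²
  = (2.564)² · (0.2491 + 0.2356) / 0.0081
  = 6.5741 · 0.4847 / 0.0081
  = 393.39
Design effect: 2.2 × 393.39 = 865.46.
Round up → n = 866 per group.

n = 866 per group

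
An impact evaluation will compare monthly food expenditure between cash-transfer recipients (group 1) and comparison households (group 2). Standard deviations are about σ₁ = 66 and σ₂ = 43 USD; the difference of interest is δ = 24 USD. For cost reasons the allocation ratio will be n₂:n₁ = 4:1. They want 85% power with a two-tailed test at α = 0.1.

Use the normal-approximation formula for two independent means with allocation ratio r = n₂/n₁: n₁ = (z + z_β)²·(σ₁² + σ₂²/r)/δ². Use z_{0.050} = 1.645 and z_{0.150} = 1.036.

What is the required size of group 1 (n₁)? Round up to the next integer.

n₁ = 61

n₁ = (z_{α/2} + z_β)² · (σ₁² + σ₂²/r) / δ²
   = (1.645 + 1.036)² · (66² + 43²/4) / 24²
   = 7.1878 · (4356 + 462.25) / 576
   = 7.1878 · 4818.2 / 576
   = 60.13
Round up → n₁ = 61; n₂ = r·n₁ = 4 × 61 = 244.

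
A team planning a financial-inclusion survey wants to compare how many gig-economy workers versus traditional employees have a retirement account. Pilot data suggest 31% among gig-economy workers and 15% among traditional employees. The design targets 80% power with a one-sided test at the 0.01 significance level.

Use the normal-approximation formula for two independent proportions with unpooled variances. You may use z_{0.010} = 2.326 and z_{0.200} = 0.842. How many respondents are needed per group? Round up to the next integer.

n = 134 per group

n = (z_α + z_β)² · [p₁(1−p₁) + p₂(1−p₂)] / (p₁ − p₂)²
  = (2.326 + 0.842)² · (0.31·0.69 + 0.15·0.85) / (0.16)²
  = (3.168)² · (0.2139 + 0.1275) / 0.0256
  = 10.0362 · 0.3414 / 0.0256
  = 133.84
Round up → n = 134 per group.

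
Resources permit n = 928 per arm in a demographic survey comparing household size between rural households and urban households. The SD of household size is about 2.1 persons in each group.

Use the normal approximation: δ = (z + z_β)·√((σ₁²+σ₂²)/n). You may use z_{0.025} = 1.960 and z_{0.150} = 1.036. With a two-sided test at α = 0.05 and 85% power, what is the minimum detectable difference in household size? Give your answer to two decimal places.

Minimum detectable difference ≈ 0.29 persons

δ = (z_{α/2} + z_β) · √((σ₁²+σ₂²)/n)
  = (1.960 + 1.036) · √(8.82/928)
  = 2.996 · √0.0095
  = 2.996 · 0.0975
  = 0.2921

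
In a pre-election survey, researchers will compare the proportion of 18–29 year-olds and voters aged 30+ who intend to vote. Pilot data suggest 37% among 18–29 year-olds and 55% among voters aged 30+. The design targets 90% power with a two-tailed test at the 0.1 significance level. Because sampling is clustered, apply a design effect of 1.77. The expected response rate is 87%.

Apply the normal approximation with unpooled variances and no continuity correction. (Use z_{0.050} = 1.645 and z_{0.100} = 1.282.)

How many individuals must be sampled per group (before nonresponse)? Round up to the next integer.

n = (z_{α/2} + z_β)² · [p₁(1−p₁) + p₂(1−p₂)] / (p₁ − p₂)²
  = (1.645 + 1.282)² · (0.37·0.63 + 0.55·0.45) / (-0.18)²
  = (2.927)² · (0.2331 + 0.2475) / 0.0324
  = 8.5673 · 0.4806 / 0.0324
  = 127.08
Design effect: 1.77 × 127.08 = 224.94.
Adjust for 87% response: 224.94 / 0.87 = 258.55.
Round up → n = 259 per group.

n = 259 per group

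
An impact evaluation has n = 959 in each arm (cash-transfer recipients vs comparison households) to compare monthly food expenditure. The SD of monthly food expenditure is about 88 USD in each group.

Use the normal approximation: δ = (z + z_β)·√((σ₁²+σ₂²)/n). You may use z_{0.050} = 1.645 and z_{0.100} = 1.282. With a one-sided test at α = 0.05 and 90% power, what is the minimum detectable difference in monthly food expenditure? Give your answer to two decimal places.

δ = (z_α + z_β) · √((σ₁²+σ₂²)/n)
  = (1.645 + 1.282) · √(15488/959)
  = 2.927 · √16.1502
  = 2.927 · 4.0187
  = 11.7628

Minimum detectable difference ≈ 11.76 USD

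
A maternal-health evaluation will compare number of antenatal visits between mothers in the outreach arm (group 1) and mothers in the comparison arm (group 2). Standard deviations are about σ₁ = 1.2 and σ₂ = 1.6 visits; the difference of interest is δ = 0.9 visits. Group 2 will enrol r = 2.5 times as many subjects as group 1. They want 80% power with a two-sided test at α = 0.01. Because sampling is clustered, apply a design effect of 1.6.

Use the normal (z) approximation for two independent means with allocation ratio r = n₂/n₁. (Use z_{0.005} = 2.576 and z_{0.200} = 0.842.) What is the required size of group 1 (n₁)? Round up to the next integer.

n₁ = 57

n₁ = (z_{α/2} + z_β)² · (σ₁² + σ₂²/r) / δ²
   = (2.576 + 0.842)² · (1.2² + 1.6²/2.5) / 0.9²
   = 11.6827 · (1.44 + 1.024) / 0.81
   = 11.6827 · 2.464 / 0.81
   = 35.54
Design effect: 1.6 × 35.54 = 56.86.
Round up → n₁ = 57; n₂ = r·n₁ = 2.5 × 57 = 143.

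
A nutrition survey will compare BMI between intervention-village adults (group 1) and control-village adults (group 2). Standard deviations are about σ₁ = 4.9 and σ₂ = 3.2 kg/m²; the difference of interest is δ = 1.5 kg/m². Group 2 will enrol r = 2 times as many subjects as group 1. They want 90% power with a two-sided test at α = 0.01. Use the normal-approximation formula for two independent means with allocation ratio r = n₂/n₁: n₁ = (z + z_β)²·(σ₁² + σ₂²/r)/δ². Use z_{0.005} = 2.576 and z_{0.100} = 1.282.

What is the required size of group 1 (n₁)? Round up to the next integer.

n₁ = 193

n₁ = (z_{α/2} + z_β)² · (σ₁² + σ₂²/r) / δ²
   = (2.576 + 1.282)² · (4.9² + 3.2²/2) / 1.5²
   = 14.8842 · (24.01 + 5.12) / 2.25
   = 14.8842 · 29.13 / 2.25
   = 192.70
Round up → n₁ = 193; n₂ = r·n₁ = 2 × 193 = 386.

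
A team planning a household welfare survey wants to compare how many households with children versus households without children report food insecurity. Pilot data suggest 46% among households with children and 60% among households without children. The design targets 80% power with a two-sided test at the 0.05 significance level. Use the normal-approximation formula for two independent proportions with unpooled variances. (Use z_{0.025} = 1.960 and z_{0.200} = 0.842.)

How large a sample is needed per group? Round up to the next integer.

n = (z_{α/2} + z_β)² · [p₁(1−p₁) + p₂(1−p₂)] / (p₁ − p₂)²
  = (1.960 + 0.842)² · (0.46·0.54 + 0.60·0.40) / (-0.14)²
  = (2.802)² · (0.2484 + 0.2400) / 0.0196
  = 7.8512 · 0.4884 / 0.0196
  = 195.64
Round up → n = 196 per group.

n = 196 per group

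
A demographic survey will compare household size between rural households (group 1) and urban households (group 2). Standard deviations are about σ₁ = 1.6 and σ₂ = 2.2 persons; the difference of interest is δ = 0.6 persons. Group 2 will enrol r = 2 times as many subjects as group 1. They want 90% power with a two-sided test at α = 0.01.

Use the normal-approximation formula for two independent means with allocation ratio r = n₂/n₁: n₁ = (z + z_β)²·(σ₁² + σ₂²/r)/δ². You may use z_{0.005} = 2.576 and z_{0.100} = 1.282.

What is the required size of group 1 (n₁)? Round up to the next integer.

n₁ = 206

n₁ = (z_{α/2} + z_β)² · (σ₁² + σ₂²/r) / δ²
   = (2.576 + 1.282)² · (1.6² + 2.2²/2) / 0.6²
   = 14.8842 · (2.56 + 2.42) / 0.36
   = 14.8842 · 4.98 / 0.36
   = 205.90
Round up → n₁ = 206; n₂ = r·n₁ = 2 × 206 = 412.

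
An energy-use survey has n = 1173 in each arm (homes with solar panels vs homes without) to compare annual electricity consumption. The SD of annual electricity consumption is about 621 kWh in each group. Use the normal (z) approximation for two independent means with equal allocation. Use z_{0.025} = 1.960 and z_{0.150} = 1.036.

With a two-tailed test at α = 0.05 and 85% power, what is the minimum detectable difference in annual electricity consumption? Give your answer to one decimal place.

Minimum detectable difference ≈ 76.8 kWh

δ = (z_{α/2} + z_β) · √((σ₁²+σ₂²)/n)
  = (1.960 + 1.036) · √(771282/1173)
  = 2.996 · √657.5294
  = 2.996 · 25.6423
  = 76.8244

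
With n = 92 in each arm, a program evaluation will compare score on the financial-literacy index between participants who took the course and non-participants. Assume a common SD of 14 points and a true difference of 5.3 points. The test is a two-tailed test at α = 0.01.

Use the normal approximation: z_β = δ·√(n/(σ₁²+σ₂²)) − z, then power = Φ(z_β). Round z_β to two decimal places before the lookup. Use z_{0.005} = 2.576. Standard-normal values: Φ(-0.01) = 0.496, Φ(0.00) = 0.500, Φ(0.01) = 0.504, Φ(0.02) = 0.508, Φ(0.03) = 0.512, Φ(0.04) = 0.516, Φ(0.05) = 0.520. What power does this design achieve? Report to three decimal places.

z_β = δ·√(n/(σ₁²+σ₂²)) − z_{α/2}
    = 5.3 · √(92/392) − 2.576
    = 5.3 · 0.48445 − 2.576
    = 2.5676 − 2.576 = -0.0084 → -0.01
Power = Φ(-0.01) = 0.496.

Power ≈ 0.496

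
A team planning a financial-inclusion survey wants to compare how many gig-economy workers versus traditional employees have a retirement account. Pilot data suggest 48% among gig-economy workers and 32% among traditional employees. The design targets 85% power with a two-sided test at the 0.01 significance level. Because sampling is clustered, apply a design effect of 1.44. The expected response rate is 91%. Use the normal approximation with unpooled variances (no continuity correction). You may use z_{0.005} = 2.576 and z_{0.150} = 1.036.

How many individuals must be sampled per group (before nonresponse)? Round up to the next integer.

n = 377 per group

n = (z_{α/2} + z_β)² · [p₁(1−p₁) + p₂(1−p₂)] / (p₁ − p₂)²
  = (2.576 + 1.036)² · (0.48·0.52 + 0.32·0.68) / (0.16)²
  = (3.612)² · (0.2496 + 0.2176) / 0.0256
  = 13.0465 · 0.4672 / 0.0256
  = 238.10
Design effect: 1.44 × 238.10 = 342.86.
Adjust for 91% response: 342.86 / 0.91 = 376.77.
Round up → n = 377 per group.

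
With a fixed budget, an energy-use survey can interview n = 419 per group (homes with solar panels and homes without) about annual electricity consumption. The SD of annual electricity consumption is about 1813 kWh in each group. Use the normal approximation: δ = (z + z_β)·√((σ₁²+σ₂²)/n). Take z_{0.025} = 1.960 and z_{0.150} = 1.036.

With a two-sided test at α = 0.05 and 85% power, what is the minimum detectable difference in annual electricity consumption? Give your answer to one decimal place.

δ = (z_{α/2} + z_β) · √((σ₁²+σ₂²)/n)
  = (1.960 + 1.036) · √(6573938/419)
  = 2.996 · √15689.6
  = 2.996 · 125.2581
  = 375.2732

Minimum detectable difference ≈ 375.3 kWh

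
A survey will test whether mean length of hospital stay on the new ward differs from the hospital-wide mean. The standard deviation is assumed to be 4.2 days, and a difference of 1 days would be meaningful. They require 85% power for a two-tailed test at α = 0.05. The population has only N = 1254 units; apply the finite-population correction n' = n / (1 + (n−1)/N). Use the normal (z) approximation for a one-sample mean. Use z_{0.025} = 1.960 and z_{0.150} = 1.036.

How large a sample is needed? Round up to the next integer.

n = 141

n = (z_{α/2} + z_β)² · σ² / δ²
  = (1.960 + 1.036)² · 4.2² / 1²
  = 8.9760 · 17.64 / 1
  = 158.34
Finite-population correction (N = 1254): 158.34 / (1 + (158.34 − 1)/1254) = 140.69.
Round up → n = 141.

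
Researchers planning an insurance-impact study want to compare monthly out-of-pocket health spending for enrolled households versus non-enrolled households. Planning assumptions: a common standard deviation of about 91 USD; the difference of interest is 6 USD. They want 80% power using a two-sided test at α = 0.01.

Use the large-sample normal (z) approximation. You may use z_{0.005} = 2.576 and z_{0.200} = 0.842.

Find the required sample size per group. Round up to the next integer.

n = 5375 per group

n = (z_{α/2} + z_β)² · (σ₁² + σ₂²) / δ²
  = (2.576 + 0.842)² · (2·91² = 16562) / 6²
  = 11.6827 · 16562 / 36
  = 5374.70
Round up → n = 5375 per group.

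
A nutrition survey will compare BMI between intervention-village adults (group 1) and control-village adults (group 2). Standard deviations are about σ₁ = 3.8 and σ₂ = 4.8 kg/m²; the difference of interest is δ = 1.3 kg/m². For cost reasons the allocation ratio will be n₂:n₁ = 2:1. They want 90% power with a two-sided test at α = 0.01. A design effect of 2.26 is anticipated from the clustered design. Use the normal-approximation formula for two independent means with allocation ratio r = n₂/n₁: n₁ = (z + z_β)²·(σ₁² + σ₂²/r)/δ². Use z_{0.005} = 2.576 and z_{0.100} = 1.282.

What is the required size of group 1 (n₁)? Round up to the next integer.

n₁ = 517

n₁ = (z_{α/2} + z_β)² · (σ₁² + σ₂²/r) / δ²
   = (2.576 + 1.282)² · (3.8² + 4.8²/2) / 1.3²
   = 14.8842 · (14.44 + 11.52) / 1.69
   = 14.8842 · 25.96 / 1.69
   = 228.63
Design effect: 2.26 × 228.63 = 516.71.
Round up → n₁ = 517; n₂ = r·n₁ = 2 × 517 = 1034.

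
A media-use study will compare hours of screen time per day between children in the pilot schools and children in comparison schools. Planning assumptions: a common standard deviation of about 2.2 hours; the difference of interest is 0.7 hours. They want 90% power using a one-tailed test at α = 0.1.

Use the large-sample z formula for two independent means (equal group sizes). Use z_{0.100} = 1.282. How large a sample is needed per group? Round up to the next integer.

n = 130 per group

n = (z_α + z_β)² · (σ₁² + σ₂²) / δ²
  = (1.282 + 1.282)² · (2·2.2² = 9.68) / 0.7²
  = 6.5741 · 9.68 / 0.49
  = 129.87
Round up → n = 130 per group.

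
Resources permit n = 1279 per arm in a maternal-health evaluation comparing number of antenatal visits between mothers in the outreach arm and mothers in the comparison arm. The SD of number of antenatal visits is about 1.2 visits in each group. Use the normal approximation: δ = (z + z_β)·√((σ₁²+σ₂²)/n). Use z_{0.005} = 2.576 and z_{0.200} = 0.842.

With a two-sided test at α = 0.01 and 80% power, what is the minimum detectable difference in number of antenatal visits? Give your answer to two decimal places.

δ = (z_{α/2} + z_β) · √((σ₁²+σ₂²)/n)
  = (2.576 + 0.842) · √(2.88/1279)
  = 3.418 · √0.00225
  = 3.418 · 0.0475
  = 0.1622

Minimum detectable difference ≈ 0.16 visits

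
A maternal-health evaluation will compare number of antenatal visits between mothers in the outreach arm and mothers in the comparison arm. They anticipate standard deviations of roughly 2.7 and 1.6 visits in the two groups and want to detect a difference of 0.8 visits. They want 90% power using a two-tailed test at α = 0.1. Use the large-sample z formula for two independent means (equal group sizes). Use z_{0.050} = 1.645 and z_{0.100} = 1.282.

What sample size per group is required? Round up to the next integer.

n = (z_{α/2} + z_β)² · (σ₁² + σ₂²) / δ²
  = (1.645 + 1.282)² · (2.7² + 1.6² = 9.85) / 0.8²
  = 8.5673 · 9.85 / 0.64
  = 131.86
Round up → n = 132 per group.

n = 132 per group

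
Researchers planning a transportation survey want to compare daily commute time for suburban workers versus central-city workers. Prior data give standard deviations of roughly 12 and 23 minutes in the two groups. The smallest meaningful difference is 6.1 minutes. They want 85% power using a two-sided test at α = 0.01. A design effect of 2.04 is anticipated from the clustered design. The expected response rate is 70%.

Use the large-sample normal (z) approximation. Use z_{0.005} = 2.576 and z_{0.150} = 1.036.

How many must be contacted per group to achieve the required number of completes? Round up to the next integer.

n = 688 per group

n = (z_{α/2} + z_β)² · (σ₁² + σ₂²) / δ²
  = (2.576 + 1.036)² · (12² + 23² = 673) / 6.1²
  = 13.0465 · 673 / 37.21
  = 235.97
Design effect: 2.04 × 235.97 = 481.37.
Adjust for 70% response: 481.37 / 0.70 = 687.67.
Round up → n = 688 per group.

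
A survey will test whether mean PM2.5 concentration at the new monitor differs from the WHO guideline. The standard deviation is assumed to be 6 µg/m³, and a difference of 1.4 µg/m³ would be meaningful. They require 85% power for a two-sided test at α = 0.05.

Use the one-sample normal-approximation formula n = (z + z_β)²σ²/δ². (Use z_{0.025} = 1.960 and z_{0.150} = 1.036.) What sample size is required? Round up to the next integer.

n = (z_{α/2} + z_β)² · σ² / δ²
  = (1.960 + 1.036)² · 6² / 1.4²
  = 8.9760 · 36 / 1.96
  = 164.87
Round up → n = 165.

n = 165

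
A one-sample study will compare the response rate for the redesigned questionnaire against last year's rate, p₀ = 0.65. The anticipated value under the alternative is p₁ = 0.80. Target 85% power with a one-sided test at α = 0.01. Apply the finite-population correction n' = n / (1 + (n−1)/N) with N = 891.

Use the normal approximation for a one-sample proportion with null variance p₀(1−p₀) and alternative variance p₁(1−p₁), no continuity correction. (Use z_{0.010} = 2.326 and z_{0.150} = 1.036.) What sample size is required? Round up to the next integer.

n = 93

n = [z_α·√(p₀q₀) + z_β·√(p₁q₁)]² / (p₁ − p₀)²
  = [2.326·√(0.65·0.35) + 1.036·√(0.80·0.20)]² / (0.15)²
  = [2.326·0.4770 + 1.036·0.4000]² / 0.0225
  = [1.5238]² / 0.0225
  = 103.20
Finite-population correction (N = 891): 103.20 / (1 + (103.20 − 1)/891) = 92.58.
Round up → n = 93.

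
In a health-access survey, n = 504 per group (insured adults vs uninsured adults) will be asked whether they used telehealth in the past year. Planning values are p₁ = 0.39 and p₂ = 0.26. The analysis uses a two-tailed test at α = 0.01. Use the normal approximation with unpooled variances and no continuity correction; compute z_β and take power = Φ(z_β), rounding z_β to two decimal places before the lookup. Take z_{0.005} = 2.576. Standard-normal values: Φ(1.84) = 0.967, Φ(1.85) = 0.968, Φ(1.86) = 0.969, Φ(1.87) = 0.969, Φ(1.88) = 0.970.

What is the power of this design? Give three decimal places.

Power ≈ 0.969

z_β = |p₁−p₂|·√(n/[p₁q₁+p₂q₂]) − z_{α/2}
    = 0.13 · √(504/0.4303) − 2.576
    = 0.13 · 34.2239 − 2.576
    = 4.4491 − 2.576 = 1.8731 → 1.87
Power = Φ(1.87) = 0.969.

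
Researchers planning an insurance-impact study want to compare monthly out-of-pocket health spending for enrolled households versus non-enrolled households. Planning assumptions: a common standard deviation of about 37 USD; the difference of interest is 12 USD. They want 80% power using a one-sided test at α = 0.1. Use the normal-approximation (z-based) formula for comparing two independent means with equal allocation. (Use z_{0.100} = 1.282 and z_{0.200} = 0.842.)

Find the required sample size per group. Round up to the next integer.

n = 86 per group

n = (z_α + z_β)² · (σ₁² + σ₂²) / δ²
  = (1.282 + 0.842)² · (2·37² = 2738) / 12²
  = 4.5114 · 2738 / 144
  = 85.78
Round up → n = 86 per group.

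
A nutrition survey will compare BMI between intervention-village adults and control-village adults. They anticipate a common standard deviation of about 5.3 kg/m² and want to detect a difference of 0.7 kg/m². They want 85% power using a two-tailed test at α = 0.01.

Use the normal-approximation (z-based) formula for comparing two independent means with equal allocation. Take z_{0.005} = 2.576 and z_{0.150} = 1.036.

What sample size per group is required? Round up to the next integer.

n = (z_{α/2} + z_β)² · (σ₁² + σ₂²) / δ²
  = (2.576 + 1.036)² · (2·5.3² = 56.18) / 0.7²
  = 13.0465 · 56.18 / 0.49
  = 1495.83
Round up → n = 1496 per group.

n = 1496 per group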